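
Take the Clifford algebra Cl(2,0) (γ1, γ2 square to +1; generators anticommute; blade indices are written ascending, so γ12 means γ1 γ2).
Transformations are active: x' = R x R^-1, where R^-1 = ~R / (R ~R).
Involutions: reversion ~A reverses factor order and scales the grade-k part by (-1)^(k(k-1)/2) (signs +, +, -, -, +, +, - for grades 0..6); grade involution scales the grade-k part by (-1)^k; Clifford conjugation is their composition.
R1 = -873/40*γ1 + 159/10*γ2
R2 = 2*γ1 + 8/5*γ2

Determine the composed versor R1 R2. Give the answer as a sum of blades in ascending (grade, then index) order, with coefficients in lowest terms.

Distribute over the terms of R1 (each basis-blade product reordered to ascending indices, repeated generators contracted through their squares):
(-873/40*γ1) R2 = -873/20 - 873/25*γ12
(159/10*γ2) R2 = 636/25 - 159/5*γ12
Summing the partial products and collecting blades:
Answer: -1821/100 - 1668/25*γ12


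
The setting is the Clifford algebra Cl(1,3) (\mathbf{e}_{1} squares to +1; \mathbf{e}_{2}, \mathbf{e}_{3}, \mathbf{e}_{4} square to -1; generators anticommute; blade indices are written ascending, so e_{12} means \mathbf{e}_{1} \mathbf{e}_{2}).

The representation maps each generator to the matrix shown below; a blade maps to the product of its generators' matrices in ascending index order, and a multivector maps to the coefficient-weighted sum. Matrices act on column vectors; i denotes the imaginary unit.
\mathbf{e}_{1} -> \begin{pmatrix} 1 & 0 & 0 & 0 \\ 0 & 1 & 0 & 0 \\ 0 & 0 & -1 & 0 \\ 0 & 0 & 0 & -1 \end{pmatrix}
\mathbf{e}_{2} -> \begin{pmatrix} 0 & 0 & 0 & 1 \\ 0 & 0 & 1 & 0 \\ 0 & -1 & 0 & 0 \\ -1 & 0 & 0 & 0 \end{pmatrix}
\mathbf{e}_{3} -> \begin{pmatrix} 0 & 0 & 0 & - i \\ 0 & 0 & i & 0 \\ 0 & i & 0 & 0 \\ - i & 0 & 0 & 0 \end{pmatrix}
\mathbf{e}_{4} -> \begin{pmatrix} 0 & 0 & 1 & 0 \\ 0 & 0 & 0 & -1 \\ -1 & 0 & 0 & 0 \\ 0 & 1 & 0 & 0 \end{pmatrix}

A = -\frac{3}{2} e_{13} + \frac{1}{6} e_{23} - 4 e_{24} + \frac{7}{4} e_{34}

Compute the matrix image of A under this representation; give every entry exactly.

Bivector images (products of the table entries): rho(e_{13}) = rho(\mathbf{e}_{1})rho(\mathbf{e}_{3}) = \begin{pmatrix} 0 & 0 & 0 & - i \\ 0 & 0 & i & 0 \\ 0 & - i & 0 & 0 \\ i & 0 & 0 & 0 \end{pmatrix}; rho(e_{23}) = rho(\mathbf{e}_{2})rho(\mathbf{e}_{3}) = \begin{pmatrix} - i & 0 & 0 & 0 \\ 0 & i & 0 & 0 \\ 0 & 0 & - i & 0 \\ 0 & 0 & 0 & i \end{pmatrix}; rho(e_{24}) = rho(\mathbf{e}_{2})rho(\mathbf{e}_{4}) = \begin{pmatrix} 0 & 1 & 0 & 0 \\ -1 & 0 & 0 & 0 \\ 0 & 0 & 0 & 1 \\ 0 & 0 & -1 & 0 \end{pmatrix}; rho(e_{34}) = rho(\mathbf{e}_{3})rho(\mathbf{e}_{4}) = \begin{pmatrix} 0 & - i & 0 & 0 \\ - i & 0 & 0 & 0 \\ 0 & 0 & 0 & - i \\ 0 & 0 & - i & 0 \end{pmatrix}.
M = (-\frac{3}{2})*rho(e_{13}) + (\frac{1}{6})*rho(e_{23}) + (-4)*rho(e_{24}) + (\frac{7}{4})*rho(e_{34}), summed entrywise:
Answer: \begin{pmatrix} - \frac{i}{6} & -4 - \frac{7 i}{4} & 0 & \frac{3 i}{2} \\ 4 - \frac{7 i}{4} & \frac{i}{6} & - \frac{3 i}{2} & 0 \\ 0 & \frac{3 i}{2} & - \frac{i}{6} & -4 - \frac{7 i}{4} \\ - \frac{3 i}{2} & 0 & 4 - \frac{7 i}{4} & \frac{i}{6} \end{pmatrix}


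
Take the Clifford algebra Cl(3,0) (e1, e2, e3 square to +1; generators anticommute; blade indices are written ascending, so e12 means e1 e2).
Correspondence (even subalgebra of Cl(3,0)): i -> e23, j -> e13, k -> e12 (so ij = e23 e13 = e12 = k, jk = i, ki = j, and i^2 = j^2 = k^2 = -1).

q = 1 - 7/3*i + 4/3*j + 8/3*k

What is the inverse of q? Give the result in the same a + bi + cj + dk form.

In blades: q = 1 + 8/3*e12 + 4/3*e13 - 7/3*e23.
With qbar = 1 - 8/3*e12 - 4/3*e13 + 7/3*e23 (scalar fixed, mapped units negated), q qbar = 46/3 (the sum of squared coefficients), so q^-1 = qbar / (46/3) = 3/46 - 4/23*e12 - 2/23*e13 + 7/46*e23; translating back:
Answer: 3/46 + 7/46*i - 2/23*j - 4/23*k


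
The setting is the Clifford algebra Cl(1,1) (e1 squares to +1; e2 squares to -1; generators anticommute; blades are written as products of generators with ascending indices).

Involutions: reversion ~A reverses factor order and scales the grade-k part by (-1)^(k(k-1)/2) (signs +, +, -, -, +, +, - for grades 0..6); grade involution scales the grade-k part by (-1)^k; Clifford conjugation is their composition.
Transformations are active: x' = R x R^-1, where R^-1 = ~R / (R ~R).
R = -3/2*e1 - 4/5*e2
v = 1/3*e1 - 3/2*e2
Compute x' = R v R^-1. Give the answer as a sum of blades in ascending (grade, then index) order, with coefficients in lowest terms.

~R = -3/2*e1 - 4/5*e2, and R ~R = 161/100, so R^-1 = ~R / (161/100).
R v = -17/10 + 151/60*e1 e2
Answer: 1369/483*e1 + 1027/322*e2


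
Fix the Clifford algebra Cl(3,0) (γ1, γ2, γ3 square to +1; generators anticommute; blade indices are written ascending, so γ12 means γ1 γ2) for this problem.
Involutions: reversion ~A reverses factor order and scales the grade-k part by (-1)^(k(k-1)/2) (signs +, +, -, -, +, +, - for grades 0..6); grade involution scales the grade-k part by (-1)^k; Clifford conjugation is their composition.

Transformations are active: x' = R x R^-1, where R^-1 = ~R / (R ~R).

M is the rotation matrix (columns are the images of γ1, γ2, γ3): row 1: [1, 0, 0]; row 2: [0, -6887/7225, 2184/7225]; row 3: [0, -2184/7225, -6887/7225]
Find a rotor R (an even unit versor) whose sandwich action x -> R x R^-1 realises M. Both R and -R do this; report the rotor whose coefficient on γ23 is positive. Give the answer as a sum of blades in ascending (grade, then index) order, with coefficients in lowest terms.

Method: write R = a + b12*γ12 + b13*γ13 + b23*γ23 with a^2 + b12^2 + b13^2 + b23^2 = 1 (so R^-1 = ~R). Expanding the columns R e_j ~R gives tr M = 4a^2 - 1 and, from the antisymmetric part, M21 - M12 = -4a*b12, M13 - M31 = 4a*b13, M32 - M23 = -4a*b23.
Here tr M = -6549/7225, so a^2 = (1 + tr M)/4 = 169/7225 and a = ±13/85. Taking a = 13/85: M21 - M12 = 0, M13 - M31 = 0, M32 - M23 = -4368/7225, giving b12 = 0, b13 = 0, b23 = 84/85, i.e. R = 13/85 + 84/85*γ23.
Its γ23 coefficient is already positive.
Answer: 13/85 + 84/85*γ23. Sheet selection: the two-to-one cover makes ±R indistinguishable at the matrix level (trace -6549/7225), so uniqueness comes from the required sign on γ23.


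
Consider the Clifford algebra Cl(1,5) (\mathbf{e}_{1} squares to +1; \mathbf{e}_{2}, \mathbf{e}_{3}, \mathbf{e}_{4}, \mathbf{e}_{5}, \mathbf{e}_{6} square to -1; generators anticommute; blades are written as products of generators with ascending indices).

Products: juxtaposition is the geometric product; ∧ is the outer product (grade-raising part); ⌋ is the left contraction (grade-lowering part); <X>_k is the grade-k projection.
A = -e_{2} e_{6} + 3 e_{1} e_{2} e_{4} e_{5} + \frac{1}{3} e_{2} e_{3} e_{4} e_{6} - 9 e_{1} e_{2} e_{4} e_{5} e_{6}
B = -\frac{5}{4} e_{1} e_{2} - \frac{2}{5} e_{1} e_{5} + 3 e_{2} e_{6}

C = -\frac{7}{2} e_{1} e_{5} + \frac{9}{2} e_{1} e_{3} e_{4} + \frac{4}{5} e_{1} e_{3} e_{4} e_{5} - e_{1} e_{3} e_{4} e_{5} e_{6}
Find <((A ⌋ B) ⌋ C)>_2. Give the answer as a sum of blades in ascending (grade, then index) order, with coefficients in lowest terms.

step 1: 3
step 2: -\frac{21}{2} e_{1} e_{5} + \frac{27}{2} e_{1} e_{3} e_{4} + \frac{12}{5} e_{1} e_{3} e_{4} e_{5} - 3 e_{1} e_{3} e_{4} e_{5} e_{6}
step 3: -\frac{21}{2} e_{1} e_{5}
Answer: -\frac{21}{2} e_{1} e_{5}


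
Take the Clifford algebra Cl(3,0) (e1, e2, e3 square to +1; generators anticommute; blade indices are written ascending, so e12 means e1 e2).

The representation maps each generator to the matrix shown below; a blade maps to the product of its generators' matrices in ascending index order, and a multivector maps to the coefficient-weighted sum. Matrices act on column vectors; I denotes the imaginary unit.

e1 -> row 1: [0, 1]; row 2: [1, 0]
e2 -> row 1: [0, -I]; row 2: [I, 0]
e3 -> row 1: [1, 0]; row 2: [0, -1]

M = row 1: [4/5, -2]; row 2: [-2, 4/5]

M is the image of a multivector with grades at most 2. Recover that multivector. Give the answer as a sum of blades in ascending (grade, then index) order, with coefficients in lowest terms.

Method: 1, rho(e1), rho(e2), rho(e3) form a trace-orthogonal basis of the 2x2 complex matrices (tr(X Y) = 2 if X = Y, else 0), so M = m0*1 + m1*rho(e1) + m2*rho(e2) + m3*rho(e3) with m0 = tr(M)/2 = 4/5, m1 = tr(M rho(e1))/2 = -2, m2 = tr(M rho(e2))/2 = 0, m3 = tr(M rho(e3))/2 = 0.
Multiplying table entries, the bivector images are rho(e12) = I*rho(e3), rho(e13) = -I*rho(e2), rho(e23) = I*rho(e1); with real blade coefficients the real parts of m0..m3 are the coefficients of 1, e1, e2, e3 and the imaginary parts give the bivectors (e23: Im m1, e13: -Im m2, e12: Im m3).
Answer: 4/5 - 2*e1


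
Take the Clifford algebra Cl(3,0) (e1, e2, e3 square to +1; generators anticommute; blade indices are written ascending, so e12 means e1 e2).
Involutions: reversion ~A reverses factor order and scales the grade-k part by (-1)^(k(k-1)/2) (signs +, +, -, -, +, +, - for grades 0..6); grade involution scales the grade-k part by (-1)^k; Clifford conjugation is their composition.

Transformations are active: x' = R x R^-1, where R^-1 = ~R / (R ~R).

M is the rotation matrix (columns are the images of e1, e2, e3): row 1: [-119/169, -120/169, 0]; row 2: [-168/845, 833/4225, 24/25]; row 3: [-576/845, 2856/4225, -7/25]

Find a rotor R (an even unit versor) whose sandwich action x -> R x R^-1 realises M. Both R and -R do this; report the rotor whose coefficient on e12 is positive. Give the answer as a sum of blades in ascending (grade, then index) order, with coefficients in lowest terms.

Method: write R = a + b12*e12 + b13*e13 + b23*e23 with a^2 + b12^2 + b13^2 + b23^2 = 1 (so R^-1 = ~R). Expanding the columns R e_j ~R gives tr M = 4a^2 - 1 and, from the antisymmetric part, M21 - M12 = -4a*b12, M13 - M31 = 4a*b13, M32 - M23 = -4a*b23.
Here tr M = -133/169, so a^2 = (1 + tr M)/4 = 9/169 and a = ±3/13. Taking a = 3/13: M21 - M12 = 432/845, M13 - M31 = 576/845, M32 - M23 = -48/169, giving b12 = -36/65, b13 = 48/65, b23 = 4/13, i.e. R = 3/13 - 36/65*e12 + 48/65*e13 + 4/13*e23.
Its e12 coefficient is negative, so report the other preimage -R.
Answer: -3/13 + 36/65*e12 - 48/65*e13 - 4/13*e23. Recall the cover is two-to-one: with M of trace -133/169, both preimages act alike, and the stated e12 sign chooses the sheet.


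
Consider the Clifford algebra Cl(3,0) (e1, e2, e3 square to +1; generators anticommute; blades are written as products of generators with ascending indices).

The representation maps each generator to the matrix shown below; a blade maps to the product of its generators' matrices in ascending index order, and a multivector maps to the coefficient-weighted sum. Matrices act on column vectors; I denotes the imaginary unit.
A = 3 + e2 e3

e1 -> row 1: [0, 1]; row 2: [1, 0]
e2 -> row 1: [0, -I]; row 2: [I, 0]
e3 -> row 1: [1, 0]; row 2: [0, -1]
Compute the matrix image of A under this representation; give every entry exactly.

Bivector images (products of the table entries): rho(e2 e3) = rho(e2)rho(e3) = row 1: [0, I]; row 2: [I, 0].
M = (3)*1 + (1)*rho(e2 e3), summed entrywise (1 is the identity matrix):
Answer: row 1: [3, I]; row 2: [I, 3]


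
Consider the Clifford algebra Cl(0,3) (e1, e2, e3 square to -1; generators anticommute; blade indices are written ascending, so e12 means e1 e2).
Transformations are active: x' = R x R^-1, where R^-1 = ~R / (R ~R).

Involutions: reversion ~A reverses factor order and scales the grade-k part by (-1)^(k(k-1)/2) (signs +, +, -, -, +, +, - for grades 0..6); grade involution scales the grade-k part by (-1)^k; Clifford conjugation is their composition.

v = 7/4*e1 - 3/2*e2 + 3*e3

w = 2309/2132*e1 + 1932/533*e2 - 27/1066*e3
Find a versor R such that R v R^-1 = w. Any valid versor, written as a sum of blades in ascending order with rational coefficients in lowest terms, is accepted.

Reasoning: v^2 = w^2 = -229/16 since conjugation preserves the quadratic form; R = v + w = 1510/533*e1 + 2265/1066*e2 + 3171/1066*e3 is then valid when invertible, keeping its own part and reversing (v - w)/2.
Answer: 1510/533*e1 + 2265/1066*e2 + 3171/1066*e3


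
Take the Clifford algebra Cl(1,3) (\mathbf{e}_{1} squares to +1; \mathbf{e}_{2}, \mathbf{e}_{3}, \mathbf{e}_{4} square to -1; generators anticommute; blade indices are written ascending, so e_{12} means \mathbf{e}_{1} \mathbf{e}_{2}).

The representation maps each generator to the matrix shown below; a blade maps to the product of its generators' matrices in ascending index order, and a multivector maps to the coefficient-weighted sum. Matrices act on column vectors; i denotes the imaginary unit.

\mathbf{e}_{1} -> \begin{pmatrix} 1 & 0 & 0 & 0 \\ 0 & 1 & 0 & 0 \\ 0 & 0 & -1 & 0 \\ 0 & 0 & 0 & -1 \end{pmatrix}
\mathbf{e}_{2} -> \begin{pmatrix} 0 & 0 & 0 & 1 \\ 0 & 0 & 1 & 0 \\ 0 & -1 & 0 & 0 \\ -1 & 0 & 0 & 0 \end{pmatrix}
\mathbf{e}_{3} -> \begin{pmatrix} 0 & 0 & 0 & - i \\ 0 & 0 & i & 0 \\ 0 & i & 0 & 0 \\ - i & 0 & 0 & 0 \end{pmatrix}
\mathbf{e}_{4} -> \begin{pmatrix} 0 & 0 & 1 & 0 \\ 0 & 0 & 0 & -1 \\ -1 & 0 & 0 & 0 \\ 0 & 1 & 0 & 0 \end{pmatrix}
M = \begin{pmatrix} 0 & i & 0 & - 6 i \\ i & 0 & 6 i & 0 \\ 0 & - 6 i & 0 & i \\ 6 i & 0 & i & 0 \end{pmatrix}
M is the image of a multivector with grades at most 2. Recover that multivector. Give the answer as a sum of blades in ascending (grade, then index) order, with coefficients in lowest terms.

Method: the blade images are trace-orthogonal — tr(rho(e_A) rho(e_B)^-1) = 4 if A = B and 0 otherwise — and rho(e_A)^-1 = (e_A)^2 * rho(e_A) with (e_A)^2 = +1 or -1, so the coefficient of e_A in the preimage is (e_A)^2 * tr(M rho(e_A))/4.
Nonzero projections over blades of grade <= 2: e_{13}: (e_{13})^2 = +1, tr(M rho(e_{13})) = 24, coefficient 6; e_{34}: (e_{34})^2 = -1, tr(M rho(e_{34})) = 4, coefficient -1. Every other blade of grade <= 2 projects to 0.
Answer: 6 e_{13} - e_{34}


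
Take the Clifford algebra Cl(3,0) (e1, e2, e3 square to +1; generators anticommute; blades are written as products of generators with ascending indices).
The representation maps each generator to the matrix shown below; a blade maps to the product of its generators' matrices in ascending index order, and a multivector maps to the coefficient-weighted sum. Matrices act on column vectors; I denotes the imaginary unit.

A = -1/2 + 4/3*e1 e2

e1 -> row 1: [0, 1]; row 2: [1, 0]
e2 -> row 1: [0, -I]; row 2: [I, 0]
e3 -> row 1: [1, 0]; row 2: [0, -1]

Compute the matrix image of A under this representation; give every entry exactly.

Bivector images (products of the table entries): rho(e1 e2) = rho(e1)rho(e2) = row 1: [I, 0]; row 2: [0, -I].
M = (-1/2)*1 + (4/3)*rho(e1 e2), summed entrywise (1 is the identity matrix):
Answer: row 1: [-1/2 + 4*I/3, 0]; row 2: [0, -1/2 - 4*I/3]


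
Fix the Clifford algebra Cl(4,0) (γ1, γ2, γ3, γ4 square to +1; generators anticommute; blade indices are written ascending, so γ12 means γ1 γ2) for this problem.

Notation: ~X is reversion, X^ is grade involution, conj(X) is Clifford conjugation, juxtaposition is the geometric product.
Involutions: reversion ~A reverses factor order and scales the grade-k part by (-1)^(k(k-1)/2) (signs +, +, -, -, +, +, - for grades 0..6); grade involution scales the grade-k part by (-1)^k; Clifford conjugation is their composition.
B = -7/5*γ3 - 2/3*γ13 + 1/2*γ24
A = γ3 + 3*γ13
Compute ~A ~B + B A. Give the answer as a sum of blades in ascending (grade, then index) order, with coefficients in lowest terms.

first term: 3/5 + 53/15*γ1 + 1/2*γ234 - 3/2*γ1234
second term: 3/5 + 53/15*γ1 - 1/2*γ234 - 3/2*γ1234
Answer: 6/5 + 106/15*γ1 - 3*γ1234


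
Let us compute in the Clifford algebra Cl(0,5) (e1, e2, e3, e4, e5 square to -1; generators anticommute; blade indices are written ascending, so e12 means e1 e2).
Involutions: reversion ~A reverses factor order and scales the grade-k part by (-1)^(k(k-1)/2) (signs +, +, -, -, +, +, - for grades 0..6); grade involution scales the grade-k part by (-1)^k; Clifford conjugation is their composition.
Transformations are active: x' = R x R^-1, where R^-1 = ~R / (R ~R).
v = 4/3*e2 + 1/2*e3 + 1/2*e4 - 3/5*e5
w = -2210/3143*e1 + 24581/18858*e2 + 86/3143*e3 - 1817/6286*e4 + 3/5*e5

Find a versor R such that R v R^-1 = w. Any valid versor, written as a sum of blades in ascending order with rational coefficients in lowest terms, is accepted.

Construction: equal norms (both -1187/450) license R = v + w = -2210/3143*e1 + 16575/6286*e2 + 3315/6286*e3 + 663/3143*e4 — nothing changes along that direction, while (v - w)/2 changes sign, so v maps onto w.
Answer: -2210/3143*e1 + 16575/6286*e2 + 3315/6286*e3 + 663/3143*e4


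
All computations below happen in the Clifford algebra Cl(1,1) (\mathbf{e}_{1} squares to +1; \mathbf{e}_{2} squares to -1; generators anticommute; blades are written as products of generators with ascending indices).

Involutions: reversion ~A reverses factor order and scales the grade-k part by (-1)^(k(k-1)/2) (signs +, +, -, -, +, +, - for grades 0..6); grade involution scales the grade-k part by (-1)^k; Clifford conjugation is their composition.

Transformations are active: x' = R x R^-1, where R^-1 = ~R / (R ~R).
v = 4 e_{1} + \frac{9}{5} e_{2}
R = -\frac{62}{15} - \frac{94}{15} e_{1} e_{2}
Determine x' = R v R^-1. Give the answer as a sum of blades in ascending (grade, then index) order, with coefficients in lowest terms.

~R = -\frac{62}{15} + \frac{94}{15} e_{1} e_{2}, and R ~R = -\frac{1664}{75}, so R^-1 = ~R / (-\frac{1664}{75}).
R v = -\frac{394}{75} e_{1} + \frac{1322}{75} e_{2}
Answer: -\frac{18587}{3120} e_{1} + \frac{2975}{624} e_{2}


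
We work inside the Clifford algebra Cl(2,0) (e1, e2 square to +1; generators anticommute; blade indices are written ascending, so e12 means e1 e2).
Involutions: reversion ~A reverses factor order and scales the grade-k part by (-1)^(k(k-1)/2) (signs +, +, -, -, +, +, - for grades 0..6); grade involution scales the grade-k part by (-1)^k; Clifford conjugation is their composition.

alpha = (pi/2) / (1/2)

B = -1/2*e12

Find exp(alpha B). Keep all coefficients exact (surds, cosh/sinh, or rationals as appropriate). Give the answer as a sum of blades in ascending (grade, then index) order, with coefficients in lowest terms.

B^2 = (-1/2)^2*(e12)^2 = 1/4*(-1) = -1/4 (a basis 2-blade squares to minus the product of its generators' squares).
B^2 = -1/4 — a negative square means the series sums to a rotation: l = 1/2, alpha*l = pi/2, so exp(alpha B) = cos(pi/2) + (sin(pi/2)/(1/2))*B = 0 + (2)*B.
Answer: -e12


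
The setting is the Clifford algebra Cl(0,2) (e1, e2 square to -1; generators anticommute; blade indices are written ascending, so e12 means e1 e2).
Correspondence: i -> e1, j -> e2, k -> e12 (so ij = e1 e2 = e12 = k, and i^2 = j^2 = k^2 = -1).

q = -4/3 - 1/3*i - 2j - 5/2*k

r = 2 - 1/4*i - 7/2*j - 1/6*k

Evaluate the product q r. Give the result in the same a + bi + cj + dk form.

In blades: q = -4/3 - 1/3*e1 - 2*e2 - 5/2*e12, r = 2 - 1/4*e1 - 7/2*e2 - 1/6*e12.
Distribute q over r term by term (generator squares from the signature, products reordered to ascending indices): (-4/3)*r = -8/3 + 1/3*e1 + 14/3*e2 + 2/9*e12; (-1/3*e1)*r = -1/12 - 2/3*e1 - 1/18*e2 + 7/6*e12; (-2*e2)*r = -7 + 1/3*e1 - 4*e2 - 1/2*e12; (-5/2*e12)*r = -5/12 - 35/4*e1 + 5/8*e2 - 5*e12.
Sum: -61/6 - 35/4*e1 + 89/72*e2 - 37/9*e12; translating back through the correspondence:
Answer: -61/6 - 35/4*i + 89/72*j - 37/9*k


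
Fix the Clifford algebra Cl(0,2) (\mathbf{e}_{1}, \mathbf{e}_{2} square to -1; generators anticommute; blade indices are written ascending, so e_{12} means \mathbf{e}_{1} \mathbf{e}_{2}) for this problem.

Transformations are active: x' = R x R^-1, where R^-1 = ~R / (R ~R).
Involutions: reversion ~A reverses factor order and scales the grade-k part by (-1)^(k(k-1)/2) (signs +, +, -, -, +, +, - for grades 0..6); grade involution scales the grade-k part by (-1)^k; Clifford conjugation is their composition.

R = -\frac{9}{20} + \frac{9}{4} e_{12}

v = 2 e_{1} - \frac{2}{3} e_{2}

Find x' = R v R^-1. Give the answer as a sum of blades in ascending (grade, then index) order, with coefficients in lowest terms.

~R = -\frac{9}{20} - \frac{9}{4} e_{12}, and R ~R = \frac{1053}{200}, so R^-1 = ~R / (\frac{1053}{200}).
R v = \frac{3}{5} e_{1} + \frac{24}{5} e_{2}
Answer: -\frac{82}{39} e_{1} - \frac{2}{13} e_{2}


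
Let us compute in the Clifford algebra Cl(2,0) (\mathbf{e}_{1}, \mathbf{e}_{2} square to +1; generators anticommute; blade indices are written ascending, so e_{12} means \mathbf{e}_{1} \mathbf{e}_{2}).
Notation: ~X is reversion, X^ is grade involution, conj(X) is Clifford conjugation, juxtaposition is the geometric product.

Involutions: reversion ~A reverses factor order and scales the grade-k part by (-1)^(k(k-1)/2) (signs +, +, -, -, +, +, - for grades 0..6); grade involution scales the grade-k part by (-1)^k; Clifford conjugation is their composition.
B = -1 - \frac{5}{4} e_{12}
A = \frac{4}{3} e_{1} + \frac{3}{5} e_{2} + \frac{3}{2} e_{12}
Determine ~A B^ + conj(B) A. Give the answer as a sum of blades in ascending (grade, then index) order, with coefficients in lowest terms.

first term: -\frac{15}{8} - \frac{7}{12} e_{1} - \frac{34}{15} e_{2} + \frac{3}{2} e_{12}
second term: -\frac{15}{8} - \frac{7}{12} e_{1} - \frac{34}{15} e_{2} - \frac{3}{2} e_{12}
Answer: -\frac{15}{4} - \frac{7}{6} e_{1} - \frac{68}{15} e_{2}


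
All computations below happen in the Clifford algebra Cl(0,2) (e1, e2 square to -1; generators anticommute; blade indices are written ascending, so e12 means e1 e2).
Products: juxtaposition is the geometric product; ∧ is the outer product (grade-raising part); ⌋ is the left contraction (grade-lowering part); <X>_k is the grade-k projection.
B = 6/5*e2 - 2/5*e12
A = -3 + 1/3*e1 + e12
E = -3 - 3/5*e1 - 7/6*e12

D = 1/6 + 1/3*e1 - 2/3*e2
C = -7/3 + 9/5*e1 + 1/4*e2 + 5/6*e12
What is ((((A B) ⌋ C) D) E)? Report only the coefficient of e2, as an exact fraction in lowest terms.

step 1: 2/5 - 6/5*e1 - 52/15*e2 + 8/5*e12
step 2: 19/25 - 488/225*e1 + 11/10*e2 + 1/3*e12
step 3: 2137/1350 + 77/675*e1 - 191/900*e2 + 766/675*e12
step 4: -67969/20250 - 28199/27000*e1 + 3599/40500*e2 - 54458/10125*e12
Answer: 3599/40500


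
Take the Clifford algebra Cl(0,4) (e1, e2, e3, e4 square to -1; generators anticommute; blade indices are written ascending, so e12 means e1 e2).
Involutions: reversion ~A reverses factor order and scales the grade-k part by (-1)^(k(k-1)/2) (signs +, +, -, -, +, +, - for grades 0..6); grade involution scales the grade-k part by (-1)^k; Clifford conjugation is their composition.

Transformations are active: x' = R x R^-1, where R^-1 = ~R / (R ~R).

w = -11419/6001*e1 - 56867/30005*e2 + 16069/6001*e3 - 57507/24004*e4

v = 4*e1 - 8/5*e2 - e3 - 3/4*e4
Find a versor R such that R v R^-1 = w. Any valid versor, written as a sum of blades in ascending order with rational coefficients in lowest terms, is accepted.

Reasoning: v^2 = w^2 = -8049/400 since conjugation preserves the quadratic form; R = v + w = 12585/6001*e1 - 20975/6001*e2 + 10068/6001*e3 - 37755/12002*e4 is then valid when invertible, keeping its own part and reversing (v - w)/2.
Answer: 12585/6001*e1 - 20975/6001*e2 + 10068/6001*e3 - 37755/12002*e4


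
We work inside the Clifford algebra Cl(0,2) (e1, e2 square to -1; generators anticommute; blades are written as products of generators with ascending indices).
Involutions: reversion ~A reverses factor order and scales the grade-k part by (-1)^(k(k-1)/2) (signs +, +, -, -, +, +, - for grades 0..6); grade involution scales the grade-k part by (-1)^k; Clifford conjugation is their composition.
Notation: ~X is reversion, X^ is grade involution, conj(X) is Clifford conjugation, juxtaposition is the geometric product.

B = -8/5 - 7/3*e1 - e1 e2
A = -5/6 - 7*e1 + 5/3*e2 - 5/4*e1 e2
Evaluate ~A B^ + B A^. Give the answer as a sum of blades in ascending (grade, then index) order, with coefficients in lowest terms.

first term: 227/12 + 683/90*e1 - 27/4*e2 - 91/18*e1 e2
second term: 197/12 - 983/90*e1 - 29/4*e2 + 121/18*e1 e2
Answer: 106/3 - 10/3*e1 - 14*e2 + 5/3*e1 e2


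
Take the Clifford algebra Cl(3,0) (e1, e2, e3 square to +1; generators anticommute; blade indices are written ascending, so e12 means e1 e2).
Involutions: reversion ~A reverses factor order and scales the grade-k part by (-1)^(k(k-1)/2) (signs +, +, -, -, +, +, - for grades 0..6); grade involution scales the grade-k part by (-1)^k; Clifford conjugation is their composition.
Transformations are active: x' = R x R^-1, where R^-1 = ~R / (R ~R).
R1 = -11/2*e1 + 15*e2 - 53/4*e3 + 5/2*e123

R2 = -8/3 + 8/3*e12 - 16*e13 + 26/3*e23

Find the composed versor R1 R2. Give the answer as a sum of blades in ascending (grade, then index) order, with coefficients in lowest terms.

Distribute over the terms of R1 (each basis-blade product reordered to ascending indices, repeated generators contracted through their squares):
(-11/2*e1) R2 = 44/3*e1 - 44/3*e2 + 88*e3 - 143/3*e123
(15*e2) R2 = -40*e1 - 40*e2 + 130*e3 + 240*e123
(-53/4*e3) R2 = -212*e1 + 689/6*e2 + 106/3*e3 - 106/3*e123
(5/2*e123) R2 = -65/3*e1 - 40*e2 - 20/3*e3 - 20/3*e123
Summing the partial products and collecting blades:
Answer: -259*e1 + 121/6*e2 + 740/3*e3 + 451/3*e123


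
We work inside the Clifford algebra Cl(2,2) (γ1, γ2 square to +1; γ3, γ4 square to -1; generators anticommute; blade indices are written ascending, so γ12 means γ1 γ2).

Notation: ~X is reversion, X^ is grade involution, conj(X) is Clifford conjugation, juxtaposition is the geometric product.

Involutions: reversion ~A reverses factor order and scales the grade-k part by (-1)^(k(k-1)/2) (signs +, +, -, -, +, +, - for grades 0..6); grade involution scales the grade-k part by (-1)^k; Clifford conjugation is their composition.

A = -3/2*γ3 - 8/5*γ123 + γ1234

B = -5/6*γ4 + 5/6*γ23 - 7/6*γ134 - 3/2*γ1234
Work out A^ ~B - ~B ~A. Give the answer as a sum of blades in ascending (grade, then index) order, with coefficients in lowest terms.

first term: -3/2 - 4/3*γ1 - 1/12*γ2 - 12/5*γ4 + 11/12*γ14 - 28/15*γ24 - 5/4*γ34 + 5/6*γ123 + 9/4*γ124 - 4/3*γ1234
second term: -3/2 - 4/3*γ1 - 29/12*γ2 + 12/5*γ4 - 31/12*γ14 + 28/15*γ24 - 5/4*γ34 - 5/6*γ123 + 9/4*γ124 + 4/3*γ1234
Answer: 7/3*γ2 - 24/5*γ4 + 7/2*γ14 - 56/15*γ24 + 5/3*γ123 - 8/3*γ1234


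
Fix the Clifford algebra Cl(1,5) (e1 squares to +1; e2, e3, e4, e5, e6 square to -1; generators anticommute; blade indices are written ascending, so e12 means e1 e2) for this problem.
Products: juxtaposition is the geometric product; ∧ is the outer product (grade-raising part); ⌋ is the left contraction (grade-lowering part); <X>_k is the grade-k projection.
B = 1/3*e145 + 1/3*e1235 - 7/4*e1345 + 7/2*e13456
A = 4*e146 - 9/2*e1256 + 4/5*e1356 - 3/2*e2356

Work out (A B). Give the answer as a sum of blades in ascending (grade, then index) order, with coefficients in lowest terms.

step 1: -14/5*e4 + 1/2*e16 - 4/15*e26 + 14*e35 - 3/2*e36 - 7/5*e46 - 4/3*e56 - 21/4*e124 - 63/4*e234 + 3/2*e246 - 4/15*e346 + 7*e356 - 21/8*e1246 - 63/8*e2346 - 1/2*e12346 - 4/3*e23456
Answer: -14/5*e4 + 1/2*e16 - 4/15*e26 + 14*e35 - 3/2*e36 - 7/5*e46 - 4/3*e56 - 21/4*e124 - 63/4*e234 + 3/2*e246 - 4/15*e346 + 7*e356 - 21/8*e1246 - 63/8*e2346 - 1/2*e12346 - 4/3*e23456


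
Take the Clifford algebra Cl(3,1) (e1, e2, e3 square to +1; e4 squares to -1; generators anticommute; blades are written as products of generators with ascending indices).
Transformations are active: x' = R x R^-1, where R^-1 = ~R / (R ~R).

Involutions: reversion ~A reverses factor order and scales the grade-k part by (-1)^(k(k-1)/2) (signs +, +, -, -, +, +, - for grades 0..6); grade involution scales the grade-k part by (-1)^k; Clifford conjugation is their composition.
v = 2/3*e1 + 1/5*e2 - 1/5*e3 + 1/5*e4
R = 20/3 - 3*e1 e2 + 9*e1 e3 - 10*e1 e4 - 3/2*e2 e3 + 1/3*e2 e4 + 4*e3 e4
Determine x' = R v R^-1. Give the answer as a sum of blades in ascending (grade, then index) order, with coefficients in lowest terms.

~R = 20/3 + 3*e1 e2 - 9*e1 e3 + 10*e1 e4 + 3/2*e2 e3 - 1/3*e2 e4 - 4*e3 e4, and R ~R = 247/12, so R^-1 = ~R / (247/12).
R v = 182/45*e1 + 107/30*e2 - 47/6*e3 + 131/15*e4 - 11/5*e1 e2 e3 + 73/45*e1 e2 e4 + 37/15*e1 e3 e4 + 17/30*e2 e3 e4
Answer: 4678/3705*e1 + 8291/3705*e2 - 1633/247*e3 + 26153/3705*e4


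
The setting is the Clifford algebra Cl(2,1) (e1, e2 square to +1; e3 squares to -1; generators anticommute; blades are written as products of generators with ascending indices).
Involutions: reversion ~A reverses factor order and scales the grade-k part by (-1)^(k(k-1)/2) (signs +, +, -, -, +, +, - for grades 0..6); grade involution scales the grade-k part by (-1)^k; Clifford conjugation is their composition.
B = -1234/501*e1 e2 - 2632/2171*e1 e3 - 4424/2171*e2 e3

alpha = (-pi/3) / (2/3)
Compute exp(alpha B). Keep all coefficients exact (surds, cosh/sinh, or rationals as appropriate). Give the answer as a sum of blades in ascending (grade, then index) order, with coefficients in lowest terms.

B^2 term by term: the squares give (-1234/501)^2*(e1 e2)^2 + (-2632/2171)^2*(e1 e3)^2 + (-4424/2171)^2*(e2 e3)^2 = 1522756/251001*(-1) + 6927424/4713241*(+1) + 19571776/4713241*(+1) = -4/9 (each basis 2-blade squares to minus the product of its generators' squares); cross terms between blades sharing an index anticommute and cancel. So B^2 = -4/9.
B^2 = -4/9 — circular case — the even/odd split gives cos and sin: l = 2/3, alpha*l = -pi/3, so exp(alpha B) = cos(-pi/3) + (sin(-pi/3)/(2/3))*B = 1/2 + (-3*sqrt(3)/4)*B.
Answer: 1/2 + 617*sqrt(3)/334*e1 e2 + 1974*sqrt(3)/2171*e1 e3 + 3318*sqrt(3)/2171*e2 e3


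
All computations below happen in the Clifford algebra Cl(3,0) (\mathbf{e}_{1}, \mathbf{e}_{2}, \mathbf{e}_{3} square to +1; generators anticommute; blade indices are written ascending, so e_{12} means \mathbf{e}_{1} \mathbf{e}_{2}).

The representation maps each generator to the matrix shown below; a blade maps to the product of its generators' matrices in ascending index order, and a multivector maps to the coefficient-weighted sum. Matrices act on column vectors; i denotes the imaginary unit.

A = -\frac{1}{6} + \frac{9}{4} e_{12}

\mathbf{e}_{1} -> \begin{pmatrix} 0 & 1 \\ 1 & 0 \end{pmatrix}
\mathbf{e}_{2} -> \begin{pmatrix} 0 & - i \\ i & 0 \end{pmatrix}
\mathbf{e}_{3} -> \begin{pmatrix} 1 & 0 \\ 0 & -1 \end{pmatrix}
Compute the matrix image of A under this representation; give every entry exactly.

Bivector images (products of the table entries): rho(e_{12}) = rho(\mathbf{e}_{1})rho(\mathbf{e}_{2}) = \begin{pmatrix} i & 0 \\ 0 & - i \end{pmatrix}.
M = (-\frac{1}{6})*1 + (\frac{9}{4})*rho(e_{12}), summed entrywise (1 is the identity matrix):
Answer: \begin{pmatrix} - \frac{1}{6} + \frac{9 i}{4} & 0 \\ 0 & - \frac{1}{6} - \frac{9 i}{4} \end{pmatrix}


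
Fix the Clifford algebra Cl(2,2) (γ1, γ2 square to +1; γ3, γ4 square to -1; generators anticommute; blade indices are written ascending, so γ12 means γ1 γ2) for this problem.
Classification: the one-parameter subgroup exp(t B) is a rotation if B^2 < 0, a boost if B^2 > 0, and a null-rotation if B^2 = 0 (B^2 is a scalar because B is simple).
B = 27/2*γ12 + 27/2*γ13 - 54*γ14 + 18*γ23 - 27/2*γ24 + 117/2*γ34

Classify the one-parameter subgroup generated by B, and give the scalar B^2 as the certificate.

B^2 term by term: the squares give (27/2)^2*(γ12)^2 + (27/2)^2*(γ13)^2 + (-54)^2*(γ14)^2 + (18)^2*(γ23)^2 + (-27/2)^2*(γ24)^2 + (117/2)^2*(γ34)^2 = 729/4*(-1) + 729/4*(+1) + 2916*(+1) + 324*(+1) + 729/4*(+1) + 13689/4*(-1) = 0 (each basis 2-blade squares to minus the product of its generators' squares); cross terms between blades sharing an index anticommute and cancel; the commuting (index-disjoint) pairs give grade-4 terms 2*c*c'*(blade product), which cancel blade by blade — γ1234: 3159/2 + 729/2 - 1944 = 0 — confirming B is simple. So B^2 = 0.
Answer: null-rotation, certificate B^2 = 0. Key observation: B^2 = 0 is a conjugation invariant, so its sign decides the class regardless of the surface form of B.


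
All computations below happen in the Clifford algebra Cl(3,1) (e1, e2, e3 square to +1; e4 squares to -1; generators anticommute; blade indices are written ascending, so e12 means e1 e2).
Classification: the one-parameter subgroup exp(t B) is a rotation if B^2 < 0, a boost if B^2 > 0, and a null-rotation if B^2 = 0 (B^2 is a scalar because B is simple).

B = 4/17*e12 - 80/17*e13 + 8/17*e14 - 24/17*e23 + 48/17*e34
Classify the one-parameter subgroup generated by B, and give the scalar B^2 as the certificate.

B^2 term by term: the squares give (4/17)^2*(e12)^2 + (-80/17)^2*(e13)^2 + (8/17)^2*(e14)^2 + (-24/17)^2*(e23)^2 + (48/17)^2*(e34)^2 = 16/289*(-1) + 6400/289*(-1) + 64/289*(+1) + 576/289*(-1) + 2304/289*(+1) = -16 (each basis 2-blade squares to minus the product of its generators' squares); cross terms between blades sharing an index anticommute and cancel; the commuting (index-disjoint) pairs give grade-4 terms 2*c*c'*(blade product), which cancel blade by blade — e1234: 384/289 - 384/289 = 0 — confirming B is simple. So B^2 = -16.
Answer: rotation, certificate B^2 = -16. Certificate logic: -16 is a conjugation-invariant scalar, so its sign fixes rotation versus boost versus null-rotation outright.


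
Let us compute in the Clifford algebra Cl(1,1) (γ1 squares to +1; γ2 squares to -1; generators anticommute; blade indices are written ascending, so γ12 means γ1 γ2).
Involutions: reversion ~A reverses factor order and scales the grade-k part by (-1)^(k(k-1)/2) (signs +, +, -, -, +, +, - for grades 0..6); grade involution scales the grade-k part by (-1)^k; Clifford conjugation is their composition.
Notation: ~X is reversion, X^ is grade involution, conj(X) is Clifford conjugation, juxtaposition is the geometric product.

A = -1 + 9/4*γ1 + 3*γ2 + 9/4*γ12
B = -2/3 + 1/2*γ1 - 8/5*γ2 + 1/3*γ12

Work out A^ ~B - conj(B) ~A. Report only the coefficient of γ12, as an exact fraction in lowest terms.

first term: -721/120 + 28/5*γ1 + 129/40*γ2 + 59/15*γ12
second term: -541/120 - 18/5*γ1 - 69/40*γ2 - 49/15*γ12
Answer: 36/5


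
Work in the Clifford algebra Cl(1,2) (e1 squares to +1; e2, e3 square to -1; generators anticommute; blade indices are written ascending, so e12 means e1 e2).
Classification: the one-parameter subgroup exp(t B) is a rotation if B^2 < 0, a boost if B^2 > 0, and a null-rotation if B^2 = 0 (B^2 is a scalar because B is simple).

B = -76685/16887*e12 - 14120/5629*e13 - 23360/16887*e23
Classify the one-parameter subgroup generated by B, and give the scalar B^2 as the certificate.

B^2 term by term: the squares give (-76685/16887)^2*(e12)^2 + (-14120/5629)^2*(e13)^2 + (-23360/16887)^2*(e23)^2 = 5880589225/285170769*(+1) + 199374400/31685641*(+1) + 545689600/285170769*(-1) = 25 (each basis 2-blade squares to minus the product of its generators' squares); cross terms between blades sharing an index anticommute and cancel. So B^2 = 25.
Answer: boost, certificate B^2 = 25. Certificate logic: 25 is a conjugation-invariant scalar, so its sign fixes rotation versus boost versus null-rotation outright.


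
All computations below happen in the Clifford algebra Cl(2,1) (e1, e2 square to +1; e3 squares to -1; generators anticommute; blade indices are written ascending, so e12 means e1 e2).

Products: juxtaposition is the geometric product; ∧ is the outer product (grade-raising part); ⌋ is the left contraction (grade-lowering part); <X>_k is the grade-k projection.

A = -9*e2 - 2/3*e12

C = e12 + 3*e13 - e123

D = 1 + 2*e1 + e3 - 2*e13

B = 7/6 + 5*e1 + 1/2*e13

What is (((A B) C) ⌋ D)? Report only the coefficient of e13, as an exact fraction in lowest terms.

step 1: -43/6*e2 + 398/9*e12 + 1/3*e23 + 9/2*e123
step 2: -877/18 + 41/6*e1 - 27/2*e2 + 715/18*e3 - e12 - 15/2*e13 - 398/3*e23 + 43/2*e123
step 3: -538/9 - 1592/9*e1 - 1123/18*e3 + 877/9*e13
Answer: 877/9


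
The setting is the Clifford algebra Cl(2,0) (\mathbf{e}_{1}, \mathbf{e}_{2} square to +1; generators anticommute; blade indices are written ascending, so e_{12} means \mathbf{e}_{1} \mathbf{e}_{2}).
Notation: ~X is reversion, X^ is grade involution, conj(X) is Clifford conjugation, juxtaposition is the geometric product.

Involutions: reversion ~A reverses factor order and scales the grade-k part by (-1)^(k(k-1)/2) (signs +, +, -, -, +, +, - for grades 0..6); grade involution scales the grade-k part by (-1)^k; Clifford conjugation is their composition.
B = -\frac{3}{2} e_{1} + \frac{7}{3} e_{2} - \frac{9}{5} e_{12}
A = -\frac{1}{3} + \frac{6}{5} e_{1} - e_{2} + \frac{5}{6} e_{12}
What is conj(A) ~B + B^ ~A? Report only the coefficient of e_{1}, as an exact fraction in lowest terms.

first term: \frac{169}{30} - \frac{146}{45} e_{1} - \frac{3769}{900} e_{2} - \frac{19}{10} e_{12}
second term: \frac{79}{30} - \frac{29}{45} e_{1} + \frac{1519}{900} e_{2} + \frac{19}{10} e_{12}
Answer: -\frac{35}{9}


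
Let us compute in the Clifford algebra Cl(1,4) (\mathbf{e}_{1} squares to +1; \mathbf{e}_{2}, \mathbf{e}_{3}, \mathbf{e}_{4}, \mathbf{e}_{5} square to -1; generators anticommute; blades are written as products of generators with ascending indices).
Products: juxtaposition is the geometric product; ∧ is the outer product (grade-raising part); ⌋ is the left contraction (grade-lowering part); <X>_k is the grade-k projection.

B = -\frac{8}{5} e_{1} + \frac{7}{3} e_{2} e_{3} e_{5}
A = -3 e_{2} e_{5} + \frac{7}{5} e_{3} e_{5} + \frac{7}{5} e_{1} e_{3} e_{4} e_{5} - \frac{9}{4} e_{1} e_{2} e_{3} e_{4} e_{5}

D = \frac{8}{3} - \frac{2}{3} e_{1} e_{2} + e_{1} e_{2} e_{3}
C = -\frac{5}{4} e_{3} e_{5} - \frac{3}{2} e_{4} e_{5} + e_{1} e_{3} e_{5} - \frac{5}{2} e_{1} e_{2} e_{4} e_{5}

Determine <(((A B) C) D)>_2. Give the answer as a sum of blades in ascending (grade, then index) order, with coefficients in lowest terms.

step 1: -\frac{49}{15} e_{2} - 7 e_{3} - \frac{21}{4} e_{1} e_{4} - \frac{49}{15} e_{1} e_{2} e_{4} + \frac{24}{5} e_{1} e_{2} e_{5} - \frac{56}{25} e_{1} e_{3} e_{5} + \frac{56}{25} e_{3} e_{4} e_{5} + \frac{18}{5} e_{2} e_{3} e_{4} e_{5}
step 2: \frac{56}{25} - \frac{14}{5} e_{1} + \frac{84}{25} e_{3} - \frac{74}{5} e_{4} - \frac{203}{12} e_{5} + 9 e_{1} e_{3} - \frac{56}{25} e_{1} e_{4} - \frac{119}{8} e_{1} e_{5} + \frac{51}{5} e_{2} e_{3} - \frac{9}{2} e_{2} e_{4} - \frac{105}{8} e_{2} e_{5} - \frac{2}{5} e_{1} e_{2} e_{3} - \frac{18}{5} e_{1} e_{2} e_{4} - \frac{49}{10} e_{1} e_{2} e_{5} + \frac{84}{25} e_{1} e_{3} e_{4} + \frac{49}{6} e_{1} e_{4} e_{5} + \frac{28}{5} e_{2} e_{3} e_{4} + \frac{49}{12} e_{2} e_{3} e_{5} + \frac{49}{10} e_{2} e_{4} e_{5} + \frac{21}{4} e_{3} e_{4} e_{5} + \frac{49}{15} e_{1} e_{2} e_{3} e_{5} - \frac{105}{16} e_{1} e_{3} e_{4} e_{5} + \frac{49}{15} e_{2} e_{3} e_{4} e_{5} + \frac{161}{12} e_{1} e_{2} e_{3} e_{4} e_{5}
step 3: \frac{478}{75} - \frac{53}{3} e_{1} - \frac{107}{15} e_{2} + \frac{692}{75} e_{3} - \frac{556}{15} e_{4} - \frac{1736}{45} e_{5} - \frac{364}{75} e_{1} e_{2} + \frac{86}{5} e_{1} e_{3} + \frac{197}{75} e_{1} e_{4} - \frac{161}{6} e_{1} e_{5} + \frac{92}{5} e_{2} e_{3} - \frac{536}{75} e_{2} e_{4} - \frac{301}{12} e_{2} e_{5} + \frac{18}{5} e_{3} e_{4} + \frac{49}{18} e_{3} e_{5} - \frac{161}{12} e_{4} e_{5} - \frac{16}{15} e_{1} e_{2} e_{3} + \frac{4}{15} e_{1} e_{2} e_{4} - \frac{161}{90} e_{1} e_{2} e_{5} + \frac{1459}{150} e_{1} e_{3} e_{4} + \frac{749}{72} e_{1} e_{3} e_{5} + \frac{686}{45} e_{1} e_{4} e_{5} + \frac{224}{15} e_{2} e_{3} e_{4} + \frac{1855}{72} e_{2} e_{3} e_{5} + \frac{10213}{720} e_{2} e_{4} e_{5} + \frac{91}{18} e_{3} e_{4} e_{5} + \frac{74}{5} e_{1} e_{2} e_{3} e_{4} + \frac{4613}{180} e_{1} e_{2} e_{3} e_{5} - \frac{21}{4} e_{1} e_{2} e_{4} e_{5} - \frac{133}{9} e_{1} e_{3} e_{4} e_{5} + \frac{7651}{360} e_{2} e_{3} e_{4} e_{5} + \frac{581}{18} e_{1} e_{2} e_{3} e_{4} e_{5}
step 4: -\frac{364}{75} e_{1} e_{2} + \frac{86}{5} e_{1} e_{3} + \frac{197}{75} e_{1} e_{4} - \frac{161}{6} e_{1} e_{5} + \frac{92}{5} e_{2} e_{3} - \frac{536}{75} e_{2} e_{4} - \frac{301}{12} e_{2} e_{5} + \frac{18}{5} e_{3} e_{4} + \frac{49}{18} e_{3} e_{5} - \frac{161}{12} e_{4} e_{5}
Answer: -\frac{364}{75} e_{1} e_{2} + \frac{86}{5} e_{1} e_{3} + \frac{197}{75} e_{1} e_{4} - \frac{161}{6} e_{1} e_{5} + \frac{92}{5} e_{2} e_{3} - \frac{536}{75} e_{2} e_{4} - \frac{301}{12} e_{2} e_{5} + \frac{18}{5} e_{3} e_{4} + \frac{49}{18} e_{3} e_{5} - \frac{161}{12} e_{4} e_{5}
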